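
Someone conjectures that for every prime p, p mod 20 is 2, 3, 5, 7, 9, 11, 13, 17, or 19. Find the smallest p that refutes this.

Check each prime p in order until the claim fails.
For p = 2, 3, 5, 7, …, 29, 31, 37 the conclusion holds.
p = 41: 41 mod 20 = 1 — not in {2, 3, 5, 7, 9, 11, 13, 17, 19}.

p = 41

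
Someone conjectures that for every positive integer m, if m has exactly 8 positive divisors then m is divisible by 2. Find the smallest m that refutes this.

A counterexample is any positive integer m such that m has exactly 8 positive divisors but m is not divisible by 2; we check each in order.
The first 12 eligible values, up to m = 104, all satisfy the conclusion.
m = 105: τ(105) = 8; 105 mod 2 = 1.
Hence m = 105 is a counterexample.

m = 105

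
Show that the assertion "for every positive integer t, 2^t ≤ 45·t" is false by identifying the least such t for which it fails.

t = 9

We need the least positive integer t for which 2^t > 45·t.
t = 1: 2^t = 2 and 45·t = 45, so 2 ≤ 45.
t = 2: 2^t = 4 and 45·t = 90, so 4 ≤ 90.
t = 3: 2^t = 8 and 45·t = 135, so 8 ≤ 135.
t = 4: 2^t = 16 and 45·t = 180, so 16 ≤ 180.
t = 5: 2^t = 32 and 45·t = 225, so 32 ≤ 225.
t = 6: 2^t = 64 and 45·t = 270, so 64 ≤ 270.
t = 7: 2^t = 128 and 45·t = 315, so 128 ≤ 315.
t = 8: 2^t = 256 and 45·t = 360, so 256 ≤ 360.
t = 9: 2^t = 512 and 45·t = 405, so 512 > 405.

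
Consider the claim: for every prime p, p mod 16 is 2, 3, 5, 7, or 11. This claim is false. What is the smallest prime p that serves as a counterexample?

Check each prime p in order until the claim fails.
p = 2: 2 mod 16 = 2.
p = 3: 3 mod 16 = 3.
p = 5: 5 mod 16 = 5.
p = 7: 7 mod 16 = 7.
p = 11: 11 mod 16 = 11.
p = 13: 13 mod 16 = 13 — not in {2, 3, 5, 7, 11}.
So p = 13 is the smallest counterexample.

p = 13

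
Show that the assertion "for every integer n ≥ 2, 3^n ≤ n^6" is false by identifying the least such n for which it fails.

n = 15

The first 13 eligible values, up to n = 14, all satisfy the conclusion.
n = 15: 3^n = 14348907 and n^6 = 11390625, so 14348907 > 11390625.
So n = 15 is the smallest counterexample.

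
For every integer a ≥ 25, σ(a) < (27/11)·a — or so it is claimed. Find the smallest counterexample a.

a = 36

Check each integer a ≥ 25 in order until the claim fails.
For a = 25, 26, 27, 28, …, 33, 34, 35 the conclusion holds.
a = 36: σ(36) = 91; 91 ≥ 972/11.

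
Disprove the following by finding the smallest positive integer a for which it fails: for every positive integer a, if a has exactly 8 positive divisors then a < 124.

The first 15 eligible values, up to a = 114, all satisfy the conclusion.
a = 128: τ(128) = 8; 128 ≥ 124.
So a = 128 is the smallest counterexample.

a = 128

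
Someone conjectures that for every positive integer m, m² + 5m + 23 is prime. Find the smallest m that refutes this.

A counterexample is any positive integer m such that m² + 5m + 23 is not prime; we check each in order.
The first 13 eligible values, up to m = 13, all satisfy the conclusion.
m = 14: m² + 5m + 23 = 289 = 17 × 17, composite.
Thus m = 14 disproves the claim, and no smaller m works.

m = 14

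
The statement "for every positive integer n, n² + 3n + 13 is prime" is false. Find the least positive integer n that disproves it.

We need the least positive integer n for which n² + 3n + 13 is not prime.
n = 1: n² + 3n + 13 = 17, prime.
n = 2: n² + 3n + 13 = 23, prime.
n = 3: n² + 3n + 13 = 31, prime.
n = 4: n² + 3n + 13 = 41, prime.
n = 5: n² + 3n + 13 = 53, prime.
n = 6: n² + 3n + 13 = 67, prime.
n = 7: n² + 3n + 13 = 83, prime.
n = 8: n² + 3n + 13 = 101, prime.
n = 9: n² + 3n + 13 = 121 = 11 × 11, composite.
Hence n = 9 is a counterexample.

n = 9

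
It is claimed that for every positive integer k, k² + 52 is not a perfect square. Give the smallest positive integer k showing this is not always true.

k = 12

For k = 1, 2, 3, 4, …, 9, 10, 11 the conclusion holds.
k = 12: 12² + 52 = 196 = 14², a perfect square.
So k = 12 is the smallest counterexample.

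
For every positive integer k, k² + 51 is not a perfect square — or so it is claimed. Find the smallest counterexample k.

We need the least positive integer k for which k² + 51 is a perfect square.
For k = 1, 2, 3, 4, 5, 6 the conclusion holds.
k = 7: 7² + 51 = 100 = 10², a perfect square.
Hence k = 7 is a counterexample.

k = 7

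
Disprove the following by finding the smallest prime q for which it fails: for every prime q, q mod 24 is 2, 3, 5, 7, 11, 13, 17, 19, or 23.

We need the least prime q for which the claim fails.
The first 20 eligible values, up to q = 71, all satisfy the conclusion.
q = 73: 73 mod 24 = 1 — not in {2, 3, 5, 7, 11, 13, 17, 19, 23}.

q = 73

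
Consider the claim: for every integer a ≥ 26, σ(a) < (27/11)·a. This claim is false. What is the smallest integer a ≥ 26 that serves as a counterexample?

Check each integer a ≥ 26 in order until the claim fails.
For a = 26, 27, 28, 29, 30, 31, 32, 33, 34, 35 the conclusion holds.
a = 36: σ(36) = 91; 91 ≥ 972/11.
Hence a = 36 is a counterexample.

a = 36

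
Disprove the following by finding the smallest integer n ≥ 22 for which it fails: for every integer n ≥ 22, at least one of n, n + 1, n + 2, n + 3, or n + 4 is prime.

n = 22: 23 is prime.
n = 23: 23 is prime.
n = 24: 24 = 2 × 12; 25 = 5 × 5; 26 = 2 × 13; 27 = 3 × 9; 28 = 2 × 14 — all composite.
So n = 24 is the smallest counterexample.

n = 24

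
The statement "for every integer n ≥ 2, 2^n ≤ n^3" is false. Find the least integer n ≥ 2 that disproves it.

Check each integer n ≥ 2 in order until 2^n > n^3.
For n = 2, 3, 4, 5, 6, 7, 8, 9 the conclusion holds.
n = 10: 2^n = 1024 and n^3 = 1000, so 1024 > 1000.
So n = 10 is the smallest counterexample.

n = 10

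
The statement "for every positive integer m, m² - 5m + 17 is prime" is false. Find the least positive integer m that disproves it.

We need the least positive integer m for which m² - 5m + 17 is not prime.
For m = 1, 2, 3, 4, …, 10, 11, 12 the conclusion holds.
m = 13: m² - 5m + 17 = 121 = 11 × 11, composite.

m = 13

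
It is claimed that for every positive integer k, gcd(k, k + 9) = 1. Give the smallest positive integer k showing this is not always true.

k = 3

A counterexample is any positive integer k such that gcd(k, k + 9) > 1; we check each in order.
k = 1: gcd(1, 10) = 1.
k = 2: gcd(2, 11) = 1.
k = 3: gcd(3, 12) = 3.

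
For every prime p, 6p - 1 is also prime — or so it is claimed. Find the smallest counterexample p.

We need the least prime p for which 6p - 1 is not prime.
The first 4 eligible values, up to p = 7, all satisfy the conclusion.
p = 11: 6p - 1 = 65 = 5 × 13, not prime.

p = 11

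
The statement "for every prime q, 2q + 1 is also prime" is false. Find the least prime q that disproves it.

q = 7

Check each prime q in order until 2q + 1 is not prime.
q = 2: 2q + 1 = 5, prime.
q = 3: 2q + 1 = 7, prime.
q = 5: 2q + 1 = 11, prime.
q = 7: 2q + 1 = 15 = 3 × 5, not prime.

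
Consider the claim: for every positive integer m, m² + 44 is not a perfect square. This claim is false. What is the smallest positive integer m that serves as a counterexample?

m = 10

Check each positive integer m in order until m² + 44 is a perfect square.
For m = 1, 2, 3, 4, 5, 6, 7, 8, 9 the conclusion holds.
m = 10: 10² + 44 = 144 = 12², a perfect square.
Hence m = 10 is a counterexample.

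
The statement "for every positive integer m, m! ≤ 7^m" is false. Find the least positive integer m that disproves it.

m = 17

The first 16 eligible values, up to m = 16, all satisfy the conclusion.
m = 17: m! = 355687428096000 and 7^m = 232630513987207, so 355687428096000 > 232630513987207.
So m = 17 is the smallest counterexample.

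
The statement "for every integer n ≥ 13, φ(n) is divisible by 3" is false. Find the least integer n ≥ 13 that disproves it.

n = 15

We need the least integer n ≥ 13 for which φ(n) is not divisible by 3.
For n = 13, 14 the conclusion holds.
n = 15: φ(15) = 8; 8 mod 3 = 2.
So n = 15 is the smallest counterexample.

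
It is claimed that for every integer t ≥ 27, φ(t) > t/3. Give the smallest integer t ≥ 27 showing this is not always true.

t = 30

We need the least integer t ≥ 27 for which the claim fails.
For t = 27, 28, 29 the conclusion holds.
t = 30: φ(30) = 8 and 30/3 = 10, so φ(30) ≤ 30/3.
So t = 30 is the smallest counterexample.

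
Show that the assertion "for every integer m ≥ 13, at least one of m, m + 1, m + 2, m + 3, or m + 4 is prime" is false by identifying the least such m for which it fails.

m = 24

We need the least integer m ≥ 13 for which m, m + 1, m + 2, m + 3, m + 4 are all composite.
The first 11 eligible values, up to m = 23, all satisfy the conclusion.
m = 24: 24 = 2 × 12; 25 = 5 × 5; 26 = 2 × 13; 27 = 3 × 9; 28 = 2 × 14 — all composite.
Hence m = 24 is a counterexample.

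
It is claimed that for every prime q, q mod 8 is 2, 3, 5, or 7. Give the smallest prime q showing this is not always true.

q = 17

q = 2: 2 mod 8 = 2.
q = 3: 3 mod 8 = 3.
q = 5: 5 mod 8 = 5.
q = 7: 7 mod 8 = 7.
q = 11: 11 mod 8 = 3.
q = 13: 13 mod 8 = 5.
q = 17: 17 mod 8 = 1 — not in {2, 3, 5, 7}.
So q = 17 is the smallest counterexample.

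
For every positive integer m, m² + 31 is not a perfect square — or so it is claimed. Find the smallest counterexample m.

m = 15

For m = 1, 2, 3, 4, …, 12, 13, 14 the conclusion holds.
m = 15: 15² + 31 = 256 = 16², a perfect square.
Hence m = 15 is a counterexample.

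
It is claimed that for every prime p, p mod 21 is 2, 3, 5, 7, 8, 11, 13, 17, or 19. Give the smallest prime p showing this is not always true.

p = 31

Check each prime p in order until the claim fails.
The first 10 eligible values, up to p = 29, all satisfy the conclusion.
p = 31: 31 mod 21 = 10 — not in {2, 3, 5, 7, 8, 11, 13, 17, 19}.
So p = 31 is the smallest counterexample.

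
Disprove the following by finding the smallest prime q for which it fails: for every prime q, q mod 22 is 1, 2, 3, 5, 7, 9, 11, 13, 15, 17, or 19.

Check each prime q in order until the claim fails.
The first 13 eligible values, up to q = 41, all satisfy the conclusion.
q = 43: 43 mod 22 = 21 — not in {1, 2, 3, 5, 7, 9, 11, 13, 15, 17, 19}.

q = 43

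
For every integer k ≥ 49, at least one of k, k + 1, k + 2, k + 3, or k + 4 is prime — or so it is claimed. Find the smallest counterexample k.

k = 49: 53 is prime.
k = 50: 53 is prime.
k = 51: 53 is prime.
k = 52: 53 is prime.
k = 53: 53 is prime.
k = 54: 54 = 2 × 27; 55 = 5 × 11; 56 = 2 × 28; 57 = 3 × 19; 58 = 2 × 29 — all composite.
Thus k = 54 disproves the claim, and no smaller k works.

k = 54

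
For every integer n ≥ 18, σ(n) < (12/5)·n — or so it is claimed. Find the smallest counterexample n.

n = 24

For n = 18, 19, 20, 21, 22, 23 the conclusion holds.
n = 24: σ(24) = 60; 60 ≥ 288/5.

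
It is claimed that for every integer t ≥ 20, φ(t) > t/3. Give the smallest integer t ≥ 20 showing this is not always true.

For t = 20, 21, 22, 23 the conclusion holds.
t = 24: φ(24) = 8 and 24/3 = 8, so φ(24) ≤ 24/3.
Thus t = 24 disproves the claim, and no smaller t works.

t = 24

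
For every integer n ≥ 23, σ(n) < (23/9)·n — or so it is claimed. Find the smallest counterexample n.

n = 48

A counterexample is any integer n ≥ 23 such that the claim fails; we check each in order.
For n = 23, 24, 25, 26, …, 45, 46, 47 the conclusion holds.
n = 48: σ(48) = 124; 124 ≥ 368/3.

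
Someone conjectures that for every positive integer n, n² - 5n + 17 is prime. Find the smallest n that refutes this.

Check each positive integer n in order until n² - 5n + 17 is not prime.
For n = 1, 2, 3, 4, …, 10, 11, 12 the conclusion holds.
n = 13: n² - 5n + 17 = 121 = 11 × 11, composite.

n = 13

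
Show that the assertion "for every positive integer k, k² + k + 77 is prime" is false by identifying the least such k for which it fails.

A counterexample is any positive integer k such that k² + k + 77 is not prime; we check each in order.
The first 5 eligible values, up to k = 5, all satisfy the conclusion.
k = 6: k² + k + 77 = 119 = 7 × 17, composite.
Hence k = 6 is a counterexample.

k = 6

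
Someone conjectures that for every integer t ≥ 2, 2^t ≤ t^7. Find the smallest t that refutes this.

For t = 2, 3, 4, 5, …, 34, 35, 36 the conclusion holds.
t = 37: 2^t = 137438953472 and t^7 = 94931877133, so 137438953472 > 94931877133.

t = 37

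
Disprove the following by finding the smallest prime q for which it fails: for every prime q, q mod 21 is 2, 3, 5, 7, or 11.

q = 2: 2 mod 21 = 2.
q = 3: 3 mod 21 = 3.
q = 5: 5 mod 21 = 5.
q = 7: 7 mod 21 = 7.
q = 11: 11 mod 21 = 11.
q = 13: 13 mod 21 = 13 — not in {2, 3, 5, 7, 11}.

q = 13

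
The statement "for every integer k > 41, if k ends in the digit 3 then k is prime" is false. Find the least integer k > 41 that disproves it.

k = 63

A counterexample is any integer k > 41 such that k ends in the digit 3 but k is not prime; we check each in order.
For k = 43, 53 the conclusion holds.
k = 63: 63 ends in 3; 63 = 3 × 21, composite.
Hence k = 63 is a counterexample.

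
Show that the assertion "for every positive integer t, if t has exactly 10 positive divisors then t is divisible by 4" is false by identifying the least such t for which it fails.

t = 162

A counterexample is any positive integer t such that t has exactly 10 positive divisors but t is not divisible by 4; we check each in order.
t = 48: τ(48) = 10; 48 mod 4 = 0.
t = 80: τ(80) = 10; 80 mod 4 = 0.
t = 112: τ(112) = 10; 112 mod 4 = 0.
t = 162: τ(162) = 10; 162 mod 4 = 2.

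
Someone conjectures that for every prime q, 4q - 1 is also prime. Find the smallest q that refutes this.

For q = 2, 3, 5 the conclusion holds.
q = 7: 4q - 1 = 27 = 3 × 9, not prime.

q = 7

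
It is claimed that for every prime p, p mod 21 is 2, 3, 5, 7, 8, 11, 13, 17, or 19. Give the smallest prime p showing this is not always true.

The first 10 eligible values, up to p = 29, all satisfy the conclusion.
p = 31: 31 mod 21 = 10 — not in {2, 3, 5, 7, 8, 11, 13, 17, 19}.

p = 31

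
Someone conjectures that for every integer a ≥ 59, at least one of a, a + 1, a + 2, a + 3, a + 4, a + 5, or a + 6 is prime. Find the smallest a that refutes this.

Check each integer a ≥ 59 in order until a, a + 1, a + 2, a + 3, a + 4, a + 5, a + 6 are all composite.
For a = 59, 60, 61, 62, …, 87, 88, 89 the conclusion holds.
a = 90: 90 = 2 × 45; 91 = 7 × 13; 92 = 2 × 46; 93 = 3 × 31; 94 = 2 × 47; 95 = 5 × 19; 96 = 2 × 48 — all composite.

a = 90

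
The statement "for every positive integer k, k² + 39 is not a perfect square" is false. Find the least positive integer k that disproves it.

A counterexample is any positive integer k such that k² + 39 is a perfect square; we check each in order.
k = 1: 1² + 39 = 40, not a perfect square.
k = 2: 2² + 39 = 43, not a perfect square.
k = 3: 3² + 39 = 48, not a perfect square.
k = 4: 4² + 39 = 55, not a perfect square.
k = 5: 5² + 39 = 64 = 8², a perfect square.

k = 5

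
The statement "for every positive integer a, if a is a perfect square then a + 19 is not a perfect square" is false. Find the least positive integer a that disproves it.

a = 81

We need the least positive integer a for which a is a perfect square but a + 19 is a perfect square.
For a = 1, 4, 9, 16, 25, 36, 49, 64 the conclusion holds.
a = 81: 81 = 9² and 81 + 19 = 100 = 10².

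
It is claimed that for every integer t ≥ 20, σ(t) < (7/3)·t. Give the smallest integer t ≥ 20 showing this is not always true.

t = 24

A counterexample is any integer t ≥ 20 such that the claim fails; we check each in order.
The first 4 eligible values, up to t = 23, all satisfy the conclusion.
t = 24: σ(24) = 60; 60 ≥ 56.
Hence t = 24 is a counterexample.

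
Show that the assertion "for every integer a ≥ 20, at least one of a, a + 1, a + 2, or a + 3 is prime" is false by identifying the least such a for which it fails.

We need the least integer a ≥ 20 for which a, a + 1, a + 2, a + 3 are all composite.
The first 4 eligible values, up to a = 23, all satisfy the conclusion.
a = 24: 24 = 2 × 12; 25 = 5 × 5; 26 = 2 × 13; 27 = 3 × 9 — all composite.
Thus a = 24 disproves the claim, and no smaller a works.

a = 24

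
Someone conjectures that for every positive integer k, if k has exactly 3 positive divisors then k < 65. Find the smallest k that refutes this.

A counterexample is any positive integer k such that k has exactly 3 positive divisors but the claim fails; we check each in order.
The first 4 eligible values, up to k = 49, all satisfy the conclusion.
k = 121: τ(121) = 3; 121 ≥ 65.
Hence k = 121 is a counterexample.

k = 121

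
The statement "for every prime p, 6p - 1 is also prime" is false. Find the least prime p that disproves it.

A counterexample is any prime p such that 6p - 1 is not prime; we check each in order.
For p = 2, 3, 5, 7 the conclusion holds.
p = 11: 6p - 1 = 65 = 5 × 13, not prime.
Hence p = 11 is a counterexample.

p = 11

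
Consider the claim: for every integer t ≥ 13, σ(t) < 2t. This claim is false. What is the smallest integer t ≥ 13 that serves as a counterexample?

t = 18

Check each integer t ≥ 13 in order until the claim fails.
t = 13: σ(13) = 14; 14 < 26.
t = 14: σ(14) = 24; 24 < 28.
t = 15: σ(15) = 24; 24 < 30.
t = 16: σ(16) = 31; 31 < 32.
t = 17: σ(17) = 18; 18 < 34.
t = 18: σ(18) = 39; 39 ≥ 36.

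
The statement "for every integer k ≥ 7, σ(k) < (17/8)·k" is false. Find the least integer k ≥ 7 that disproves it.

A counterexample is any integer k ≥ 7 such that the claim fails; we check each in order.
k = 7: σ(7) = 8; 8 < 119/8.
k = 8: σ(8) = 15; 15 < 17.
k = 9: σ(9) = 13; 13 < 153/8.
k = 10: σ(10) = 18; 18 < 85/4.
k = 11: σ(11) = 12; 12 < 187/8.
k = 12: σ(12) = 28; 28 ≥ 51/2.
Hence k = 12 is a counterexample.

k = 12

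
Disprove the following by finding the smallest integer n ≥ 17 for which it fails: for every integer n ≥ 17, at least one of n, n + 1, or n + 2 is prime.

For n = 17, 18, 19 the conclusion holds.
n = 20: 20 = 2 × 10; 21 = 3 × 7; 22 = 2 × 11 — all composite.

n = 20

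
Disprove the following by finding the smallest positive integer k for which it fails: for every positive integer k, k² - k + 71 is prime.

k = 3

Check each positive integer k in order until k² - k + 71 is not prime.
k = 1: k² - k + 71 = 71, prime.
k = 2: k² - k + 71 = 73, prime.
k = 3: k² - k + 71 = 77 = 7 × 11, composite.
So k = 3 is the smallest counterexample.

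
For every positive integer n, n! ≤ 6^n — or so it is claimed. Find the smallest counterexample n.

n = 14

A counterexample is any positive integer n such that n! > 6^n; we check each in order.
The first 13 eligible values, up to n = 13, all satisfy the conclusion.
n = 14: n! = 87178291200 and 6^n = 78364164096, so 87178291200 > 78364164096.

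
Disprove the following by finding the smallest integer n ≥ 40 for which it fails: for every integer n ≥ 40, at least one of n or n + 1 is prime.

Check each integer n ≥ 40 in order until n, n + 1 are both composite.
The first 4 eligible values, up to n = 43, all satisfy the conclusion.
n = 44: 44 = 2 × 22; 45 = 3 × 15 — both composite.
So n = 44 is the smallest counterexample.

n = 44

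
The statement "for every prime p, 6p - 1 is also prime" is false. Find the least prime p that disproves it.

p = 11

Check each prime p in order until 6p - 1 is not prime.
For p = 2, 3, 5, 7 the conclusion holds.
p = 11: 6p - 1 = 65 = 5 × 13, not prime.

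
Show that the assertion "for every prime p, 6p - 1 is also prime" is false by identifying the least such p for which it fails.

The first 4 eligible values, up to p = 7, all satisfy the conclusion.
p = 11: 6p - 1 = 65 = 5 × 13, not prime.

p = 11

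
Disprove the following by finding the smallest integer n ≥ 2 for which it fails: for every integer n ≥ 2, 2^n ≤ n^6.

n = 30

A counterexample is any integer n ≥ 2 such that 2^n > n^6; we check each in order.
For n = 2, 3, 4, 5, …, 27, 28, 29 the conclusion holds.
n = 30: 2^n = 1073741824 and n^6 = 729000000, so 1073741824 > 729000000.
So n = 30 is the smallest counterexample.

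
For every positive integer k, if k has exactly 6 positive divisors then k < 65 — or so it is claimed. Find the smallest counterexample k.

k = 68

For k = 12, 18, 20, 28, 32, 44, 45, 50, 52, 63 the conclusion holds.
k = 68: τ(68) = 6; 68 ≥ 65.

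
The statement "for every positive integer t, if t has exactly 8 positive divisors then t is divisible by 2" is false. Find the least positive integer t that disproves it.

We need the least positive integer t for which t has exactly 8 positive divisors but t is not divisible by 2.
The first 12 eligible values, up to t = 104, all satisfy the conclusion.
t = 105: τ(105) = 8; 105 mod 2 = 1.
So t = 105 is the smallest counterexample.

t = 105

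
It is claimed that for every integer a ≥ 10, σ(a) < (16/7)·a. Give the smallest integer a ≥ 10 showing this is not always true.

Check each integer a ≥ 10 in order until the claim fails.
For a = 10, 11 the conclusion holds.
a = 12: σ(12) = 28; 28 ≥ 192/7.
Hence a = 12 is a counterexample.

a = 12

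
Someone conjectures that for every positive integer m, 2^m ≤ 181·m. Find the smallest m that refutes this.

For m = 1, 2, 3, 4, 5, 6, 7, 8, 9, 10 the conclusion holds.
m = 11: 2^m = 2048 and 181·m = 1991, so 2048 > 1991.
So m = 11 is the smallest counterexample.

m = 11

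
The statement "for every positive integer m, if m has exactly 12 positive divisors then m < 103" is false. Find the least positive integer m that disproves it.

Check each positive integer m in order until m has exactly 12 positive divisors but the claim fails.
The first 5 eligible values, up to m = 96, all satisfy the conclusion.
m = 108: τ(108) = 12; 108 ≥ 103.
So m = 108 is the smallest counterexample.

m = 108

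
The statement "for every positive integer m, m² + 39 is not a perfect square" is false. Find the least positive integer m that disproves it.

A counterexample is any positive integer m such that m² + 39 is a perfect square; we check each in order.
The first 4 eligible values, up to m = 4, all satisfy the conclusion.
m = 5: 5² + 39 = 64 = 8², a perfect square.
Hence m = 5 is a counterexample.

m = 5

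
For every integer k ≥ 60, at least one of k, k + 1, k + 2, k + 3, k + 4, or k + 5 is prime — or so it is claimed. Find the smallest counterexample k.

k = 90

We need the least integer k ≥ 60 for which k, k + 1, k + 2, k + 3, k + 4, k + 5 are all composite.
For k = 60, 61, 62, 63, …, 87, 88, 89 the conclusion holds.
k = 90: 90 = 2 × 45; 91 = 7 × 13; 92 = 2 × 46; 93 = 3 × 31; 94 = 2 × 47; 95 = 5 × 19 — all composite.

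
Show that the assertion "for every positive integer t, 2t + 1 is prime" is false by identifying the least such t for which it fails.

A counterexample is any positive integer t such that 2t + 1 is not prime; we check each in order.
For t = 1, 2, 3 the conclusion holds.
t = 4: 2t + 1 = 9 = 3 × 3, composite.
So t = 4 is the smallest counterexample.

t = 4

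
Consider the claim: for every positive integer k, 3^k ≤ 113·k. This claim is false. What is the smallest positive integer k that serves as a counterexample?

k = 6

A counterexample is any positive integer k such that 3^k > 113·k; we check each in order.
k = 1: 3^k = 3 and 113·k = 113, so 3 ≤ 113.
k = 2: 3^k = 9 and 113·k = 226, so 9 ≤ 226.
k = 3: 3^k = 27 and 113·k = 339, so 27 ≤ 339.
k = 4: 3^k = 81 and 113·k = 452, so 81 ≤ 452.
k = 5: 3^k = 243 and 113·k = 565, so 243 ≤ 565.
k = 6: 3^k = 729 and 113·k = 678, so 729 > 678.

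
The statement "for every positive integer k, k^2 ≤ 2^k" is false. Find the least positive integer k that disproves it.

We need the least positive integer k for which k^2 > 2^k.
For k = 1, 2 the conclusion holds.
k = 3: k^2 = 9 and 2^k = 8, so 9 > 8.
Hence k = 3 is a counterexample.

k = 3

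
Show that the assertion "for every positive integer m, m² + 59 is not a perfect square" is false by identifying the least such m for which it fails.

For m = 1, 2, 3, 4, …, 26, 27, 28 the conclusion holds.
m = 29: 29² + 59 = 900 = 30², a perfect square.

m = 29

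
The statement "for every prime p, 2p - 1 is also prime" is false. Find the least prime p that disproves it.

A counterexample is any prime p such that 2p - 1 is not prime; we check each in order.
p = 2: 2p - 1 = 3, prime.
p = 3: 2p - 1 = 5, prime.
p = 5: 2p - 1 = 9 = 3 × 3, not prime.

p = 5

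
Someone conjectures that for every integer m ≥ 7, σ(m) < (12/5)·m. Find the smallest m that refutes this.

Check each integer m ≥ 7 in order until the claim fails.
For m = 7, 8, 9, 10, …, 21, 22, 23 the conclusion holds.
m = 24: σ(24) = 60; 60 ≥ 288/5.
So m = 24 is the smallest counterexample.

m = 24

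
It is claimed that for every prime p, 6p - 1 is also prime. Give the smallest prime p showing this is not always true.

p = 11

For p = 2, 3, 5, 7 the conclusion holds.
p = 11: 6p - 1 = 65 = 5 × 13, not prime.
So p = 11 is the smallest counterexample.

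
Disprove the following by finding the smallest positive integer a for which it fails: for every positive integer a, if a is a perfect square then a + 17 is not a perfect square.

We need the least positive integer a for which a is a perfect square but a + 17 is a perfect square.
a = 1: 1 + 17 = 18, not a perfect square.
a = 4: 4 + 17 = 21, not a perfect square.
a = 9: 9 + 17 = 26, not a perfect square.
a = 16: 16 + 17 = 33, not a perfect square.
a = 25: 25 + 17 = 42, not a perfect square.
a = 36: 36 + 17 = 53, not a perfect square.
a = 49: 49 + 17 = 66, not a perfect square.
a = 64: 64 = 8² and 64 + 17 = 81 = 9².

a = 64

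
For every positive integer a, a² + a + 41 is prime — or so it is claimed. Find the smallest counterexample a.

a = 40

A counterexample is any positive integer a such that a² + a + 41 is not prime; we check each in order.
The first 39 eligible values, up to a = 39, all satisfy the conclusion.
a = 40: a² + a + 41 = 1681 = 41 × 41, composite.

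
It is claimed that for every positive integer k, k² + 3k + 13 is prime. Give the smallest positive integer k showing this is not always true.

We need the least positive integer k for which k² + 3k + 13 is not prime.
The first 8 eligible values, up to k = 8, all satisfy the conclusion.
k = 9: k² + 3k + 13 = 121 = 11 × 11, composite.
So k = 9 is the smallest counterexample.

k = 9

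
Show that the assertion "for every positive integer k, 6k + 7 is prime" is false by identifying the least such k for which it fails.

A counterexample is any positive integer k such that 6k + 7 is not prime; we check each in order.
For k = 1, 2 the conclusion holds.
k = 3: 6k + 7 = 25 = 5 × 5, composite.

k = 3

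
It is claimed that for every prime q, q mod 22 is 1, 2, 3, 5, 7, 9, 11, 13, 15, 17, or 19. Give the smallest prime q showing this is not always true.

We need the least prime q for which the claim fails.
The first 13 eligible values, up to q = 41, all satisfy the conclusion.
q = 43: 43 mod 22 = 21 — not in {1, 2, 3, 5, 7, 9, 11, 13, 15, 17, 19}.
Thus q = 43 disproves the claim, and no smaller q works.

q = 43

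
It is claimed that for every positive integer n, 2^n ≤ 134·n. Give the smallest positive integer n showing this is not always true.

Check each positive integer n in order until 2^n > 134·n.
For n = 1, 2, 3, 4, 5, 6, 7, 8, 9, 10 the conclusion holds.
n = 11: 2^n = 2048 and 134·n = 1474, so 2048 > 1474.
Hence n = 11 is a counterexample.

n = 11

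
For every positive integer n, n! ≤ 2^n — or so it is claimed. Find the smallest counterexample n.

n = 4

n = 1: n! = 1 and 2^n = 2, so 1 ≤ 2.
n = 2: n! = 2 and 2^n = 4, so 2 ≤ 4.
n = 3: n! = 6 and 2^n = 8, so 6 ≤ 8.
n = 4: n! = 24 and 2^n = 16, so 24 > 16.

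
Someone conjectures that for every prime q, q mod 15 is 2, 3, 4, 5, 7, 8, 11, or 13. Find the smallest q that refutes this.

q = 29

Check each prime q in order until the claim fails.
For q = 2, 3, 5, 7, 11, 13, 17, 19, 23 the conclusion holds.
q = 29: 29 mod 15 = 14 — not in {2, 3, 4, 5, 7, 8, 11, 13}.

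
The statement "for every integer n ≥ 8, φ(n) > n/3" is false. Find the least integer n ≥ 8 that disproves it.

n = 8: φ(8) = 4 and 8/3 = 8/3, so φ(8) > 8/3.
n = 9: φ(9) = 6 and 9/3 = 3, so φ(9) > 9/3.
n = 10: φ(10) = 4 and 10/3 = 10/3, so φ(10) > 10/3.
n = 11: φ(11) = 10 and 11/3 = 11/3, so φ(11) > 11/3.
n = 12: φ(12) = 4 and 12/3 = 4, so φ(12) ≤ 12/3.
Hence n = 12 is a counterexample.

n = 12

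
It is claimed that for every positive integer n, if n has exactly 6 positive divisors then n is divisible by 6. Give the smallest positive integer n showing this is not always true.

A counterexample is any positive integer n such that n has exactly 6 positive divisors but n is not divisible by 6; we check each in order.
n = 12: τ(12) = 6; 12 mod 6 = 0.
n = 18: τ(18) = 6; 18 mod 6 = 0.
n = 20: τ(20) = 6; 20 mod 6 = 2.

n = 20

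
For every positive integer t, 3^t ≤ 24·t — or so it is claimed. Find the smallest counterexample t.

t = 5

We need the least positive integer t for which 3^t > 24·t.
t = 1: 3^t = 3 and 24·t = 24, so 3 ≤ 24.
t = 2: 3^t = 9 and 24·t = 48, so 9 ≤ 48.
t = 3: 3^t = 27 and 24·t = 72, so 27 ≤ 72.
t = 4: 3^t = 81 and 24·t = 96, so 81 ≤ 96.
t = 5: 3^t = 243 and 24·t = 120, so 243 > 120.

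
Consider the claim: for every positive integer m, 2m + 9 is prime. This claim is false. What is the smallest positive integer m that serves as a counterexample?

m = 3

We need the least positive integer m for which 2m + 9 is not prime.
m = 1: 2m + 9 = 11, prime.
m = 2: 2m + 9 = 13, prime.
m = 3: 2m + 9 = 15 = 3 × 5, composite.
Thus m = 3 disproves the claim, and no smaller m works.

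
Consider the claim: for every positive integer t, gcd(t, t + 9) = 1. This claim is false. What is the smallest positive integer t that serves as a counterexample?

Check each positive integer t in order until gcd(t, t + 9) > 1.
For t = 1, 2 the conclusion holds.
t = 3: gcd(3, 12) = 3.
Thus t = 3 disproves the claim, and no smaller t works.

t = 3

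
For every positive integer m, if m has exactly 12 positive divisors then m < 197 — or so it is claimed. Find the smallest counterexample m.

m = 198

A counterexample is any positive integer m such that m has exactly 12 positive divisors but the claim fails; we check each in order.
The first 12 eligible values, up to m = 160, all satisfy the conclusion.
m = 198: τ(198) = 12; 198 ≥ 197.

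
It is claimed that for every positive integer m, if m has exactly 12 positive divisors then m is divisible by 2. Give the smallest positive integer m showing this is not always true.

m = 315

The first 24 eligible values, up to m = 308, all satisfy the conclusion.
m = 315: τ(315) = 12; 315 mod 2 = 1.
Thus m = 315 disproves the claim, and no smaller m works.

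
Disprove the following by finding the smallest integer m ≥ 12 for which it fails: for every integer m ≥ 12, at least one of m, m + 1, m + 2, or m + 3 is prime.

We need the least integer m ≥ 12 for which m, m + 1, m + 2, m + 3 are all composite.
For m = 12, 13, 14, 15, …, 21, 22, 23 the conclusion holds.
m = 24: 24 = 2 × 12; 25 = 5 × 5; 26 = 2 × 13; 27 = 3 × 9 — all composite.
Thus m = 24 disproves the claim, and no smaller m works.

m = 24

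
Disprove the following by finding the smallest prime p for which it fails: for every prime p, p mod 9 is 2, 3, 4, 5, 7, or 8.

Check each prime p in order until the claim fails.
For p = 2, 3, 5, 7, 11, 13, 17 the conclusion holds.
p = 19: 19 mod 9 = 1 — not in {2, 3, 4, 5, 7, 8}.
Thus p = 19 disproves the claim, and no smaller p works.

p = 19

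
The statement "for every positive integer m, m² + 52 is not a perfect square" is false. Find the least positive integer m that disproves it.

For m = 1, 2, 3, 4, …, 9, 10, 11 the conclusion holds.
m = 12: 12² + 52 = 196 = 14², a perfect square.

m = 12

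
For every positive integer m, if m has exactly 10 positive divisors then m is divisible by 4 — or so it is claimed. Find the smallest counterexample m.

A counterexample is any positive integer m such that m has exactly 10 positive divisors but m is not divisible by 4; we check each in order.
m = 48: τ(48) = 10; 48 mod 4 = 0.
m = 80: τ(80) = 10; 80 mod 4 = 0.
m = 112: τ(112) = 10; 112 mod 4 = 0.
m = 162: τ(162) = 10; 162 mod 4 = 2.
Hence m = 162 is a counterexample.

m = 162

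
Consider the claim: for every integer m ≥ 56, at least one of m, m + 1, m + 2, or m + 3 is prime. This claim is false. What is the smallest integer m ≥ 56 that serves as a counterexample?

m = 62

We need the least integer m ≥ 56 for which m, m + 1, m + 2, m + 3 are all composite.
For m = 56, 57, 58, 59, 60, 61 the conclusion holds.
m = 62: 62 = 2 × 31; 63 = 3 × 21; 64 = 2 × 32; 65 = 5 × 13 — all composite.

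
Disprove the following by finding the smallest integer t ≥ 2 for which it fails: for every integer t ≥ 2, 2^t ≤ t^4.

The first 15 eligible values, up to t = 16, all satisfy the conclusion.
t = 17: 2^t = 131072 and t^4 = 83521, so 131072 > 83521.

t = 17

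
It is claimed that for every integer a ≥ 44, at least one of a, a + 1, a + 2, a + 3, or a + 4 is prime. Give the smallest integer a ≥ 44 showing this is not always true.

Check each integer a ≥ 44 in order until a, a + 1, a + 2, a + 3, a + 4 are all composite.
a = 44: 47 is prime.
a = 45: 47 is prime.
a = 46: 47 is prime.
a = 47: 47 is prime.
a = 48: 48 = 2 × 24; 49 = 7 × 7; 50 = 2 × 25; 51 = 3 × 17; 52 = 2 × 26 — all composite.
Hence a = 48 is a counterexample.

a = 48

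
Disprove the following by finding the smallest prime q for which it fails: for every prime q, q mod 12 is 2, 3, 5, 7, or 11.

q = 13

A counterexample is any prime q such that the claim fails; we check each in order.
The first 5 eligible values, up to q = 11, all satisfy the conclusion.
q = 13: 13 mod 12 = 1 — not in {2, 3, 5, 7, 11}.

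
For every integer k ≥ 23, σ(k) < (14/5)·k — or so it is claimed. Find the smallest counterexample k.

The first 37 eligible values, up to k = 59, all satisfy the conclusion.
k = 60: σ(60) = 168; 168 ≥ 168.

k = 60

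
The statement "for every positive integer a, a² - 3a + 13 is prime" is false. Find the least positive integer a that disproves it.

a = 12

We need the least positive integer a for which a² - 3a + 13 is not prime.
For a = 1, 2, 3, 4, …, 9, 10, 11 the conclusion holds.
a = 12: a² - 3a + 13 = 121 = 11 × 11, composite.
So a = 12 is the smallest counterexample.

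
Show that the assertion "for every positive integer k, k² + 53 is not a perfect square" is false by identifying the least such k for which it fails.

k = 26

For k = 1, 2, 3, 4, …, 23, 24, 25 the conclusion holds.
k = 26: 26² + 53 = 729 = 27², a perfect square.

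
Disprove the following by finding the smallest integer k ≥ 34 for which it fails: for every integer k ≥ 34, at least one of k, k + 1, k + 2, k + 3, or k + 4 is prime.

k = 48

Check each integer k ≥ 34 in order until k, k + 1, k + 2, k + 3, k + 4 are all composite.
The first 14 eligible values, up to k = 47, all satisfy the conclusion.
k = 48: 48 = 2 × 24; 49 = 7 × 7; 50 = 2 × 25; 51 = 3 × 17; 52 = 2 × 26 — all composite.
Hence k = 48 is a counterexample.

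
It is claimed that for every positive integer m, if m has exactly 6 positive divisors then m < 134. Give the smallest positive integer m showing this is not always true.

Check each positive integer m in order until m has exactly 6 positive divisors but the claim fails.
The first 19 eligible values, up to m = 124, all satisfy the conclusion.
m = 147: τ(147) = 6; 147 ≥ 134.
Thus m = 147 disproves the claim, and no smaller m works.

m = 147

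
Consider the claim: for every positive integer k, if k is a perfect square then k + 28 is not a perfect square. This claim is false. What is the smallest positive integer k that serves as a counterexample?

k = 36

Check each positive integer k in order until k is a perfect square but k + 28 is a perfect square.
k = 1: 1 + 28 = 29, not a perfect square.
k = 4: 4 + 28 = 32, not a perfect square.
k = 9: 9 + 28 = 37, not a perfect square.
k = 16: 16 + 28 = 44, not a perfect square.
k = 25: 25 + 28 = 53, not a perfect square.
k = 36: 36 = 6² and 36 + 28 = 64 = 8².
So k = 36 is the smallest counterexample.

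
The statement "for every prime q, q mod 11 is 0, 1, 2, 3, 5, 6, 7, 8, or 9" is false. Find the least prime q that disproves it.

q = 37

For q = 2, 3, 5, 7, …, 23, 29, 31 the conclusion holds.
q = 37: 37 mod 11 = 4 — not in {0, 1, 2, 3, 5, 6, 7, 8, 9}.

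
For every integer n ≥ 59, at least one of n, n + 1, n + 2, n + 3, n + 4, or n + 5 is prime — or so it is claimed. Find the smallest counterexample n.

The first 31 eligible values, up to n = 89, all satisfy the conclusion.
n = 90: 90 = 2 × 45; 91 = 7 × 13; 92 = 2 × 46; 93 = 3 × 31; 94 = 2 × 47; 95 = 5 × 19 — all composite.

n = 90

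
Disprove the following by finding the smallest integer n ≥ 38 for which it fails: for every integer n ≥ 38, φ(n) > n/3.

A counterexample is any integer n ≥ 38 such that the claim fails; we check each in order.
n = 38: φ(38) = 18 and 38/3 = 38/3, so φ(38) > 38/3.
n = 39: φ(39) = 24 and 39/3 = 13, so φ(39) > 39/3.
n = 40: φ(40) = 16 and 40/3 = 40/3, so φ(40) > 40/3.
n = 41: φ(41) = 40 and 41/3 = 41/3, so φ(41) > 41/3.
n = 42: φ(42) = 12 and 42/3 = 14, so φ(42) ≤ 42/3.

n = 42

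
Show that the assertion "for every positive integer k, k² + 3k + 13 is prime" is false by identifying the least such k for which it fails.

k = 1: k² + 3k + 13 = 17, prime.
k = 2: k² + 3k + 13 = 23, prime.
k = 3: k² + 3k + 13 = 31, prime.
k = 4: k² + 3k + 13 = 41, prime.
k = 5: k² + 3k + 13 = 53, prime.
k = 6: k² + 3k + 13 = 67, prime.
k = 7: k² + 3k + 13 = 83, prime.
k = 8: k² + 3k + 13 = 101, prime.
k = 9: k² + 3k + 13 = 121 = 11 × 11, composite.
Hence k = 9 is a counterexample.

k = 9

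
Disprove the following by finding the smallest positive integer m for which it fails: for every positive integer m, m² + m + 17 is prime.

The first 15 eligible values, up to m = 15, all satisfy the conclusion.
m = 16: m² + m + 17 = 289 = 17 × 17, composite.

m = 16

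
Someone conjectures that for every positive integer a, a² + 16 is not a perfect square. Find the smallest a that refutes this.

a = 3

a = 1: 1² + 16 = 17, not a perfect square.
a = 2: 2² + 16 = 20, not a perfect square.
a = 3: 3² + 16 = 25 = 5², a perfect square.
Thus a = 3 disproves the claim, and no smaller a works.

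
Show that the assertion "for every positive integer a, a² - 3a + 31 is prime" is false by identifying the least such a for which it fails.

Check each positive integer a in order until a² - 3a + 31 is not prime.
For a = 1, 2, 3 the conclusion holds.
a = 4: a² - 3a + 31 = 35 = 5 × 7, composite.

a = 4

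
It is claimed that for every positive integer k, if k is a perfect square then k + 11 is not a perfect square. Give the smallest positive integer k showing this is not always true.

k = 25

Check each positive integer k in order until k is a perfect square but k + 11 is a perfect square.
For k = 1, 4, 9, 16 the conclusion holds.
k = 25: 25 = 5² and 25 + 11 = 36 = 6².
Thus k = 25 disproves the claim, and no smaller k works.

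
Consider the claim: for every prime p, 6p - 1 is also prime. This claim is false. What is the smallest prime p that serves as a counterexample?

p = 11

For p = 2, 3, 5, 7 the conclusion holds.
p = 11: 6p - 1 = 65 = 5 × 13, not prime.
Thus p = 11 disproves the claim, and no smaller p works.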